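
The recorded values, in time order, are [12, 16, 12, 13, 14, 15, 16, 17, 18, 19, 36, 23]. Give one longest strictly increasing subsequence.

12, 13, 14, 15, 16, 17, 18, 19, 36

Patience tails give the LIS length; then backtrack through the dp parents:
12 → extends → [12]
16 → extends → [12, 16]
12 → already a tail → [12, 16]
13 → replaces 16 → [12, 13]
14 → extends → [12, 13, 14]
15 → extends → [12, 13, 14, 15]
16 → extends → [12, 13, 14, 15, 16]
17 → extends → [12, 13, 14, 15, 16, 17]
18 → extends → [12, 13, 14, 15, 16, 17, 18]
19 → extends → [12, 13, 14, 15, 16, 17, 18, 19]
36 → extends → [12, 13, 14, 15, 16, 17, 18, 19, 36]
23 → replaces 36 → [12, 13, 14, 15, 16, 17, 18, 19, 23]
Length 9; one witness is 12, 13, 14, 15, 16, 17, 18, 19, 36.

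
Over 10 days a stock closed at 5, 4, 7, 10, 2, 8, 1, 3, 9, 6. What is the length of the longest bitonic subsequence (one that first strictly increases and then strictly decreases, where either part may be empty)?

5

inc[i] = longest strictly increasing subsequence ending at i; dec[i] = longest strictly decreasing subsequence starting at i:
i:      1  2  3  4  5  6  7  8  9 10
a[i]:   5  4  7 10  2  8  1  3  9  6
inc:    1  1  2  3  1  3  1  2  4  3
dec:    4  3  3  3  2  2  1  1  2  1
Best peak at i=4 (value 10): inc=3, dec=3, length 3+3−1 = 5.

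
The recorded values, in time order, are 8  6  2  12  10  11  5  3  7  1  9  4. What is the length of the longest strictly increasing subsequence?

4

Track the smallest tail for each achievable length (strict):
8 → extends → [8]
6 → replaces 8 → [6]
2 → replaces 6 → [2]
12 → extends → [2, 12]
10 → replaces 12 → [2, 10]
11 → extends → [2, 10, 11]
5 → replaces 10 → [2, 5, 11]
3 → replaces 5 → [2, 3, 11]
7 → replaces 11 → [2, 3, 7]
1 → replaces 2 → [1, 3, 7]
9 → extends → [1, 3, 7, 9]
4 → replaces 7 → [1, 3, 4, 9]
Four tails, so the longest strictly increasing subsequence has length 4 (e.g. 2, 5, 7, 9).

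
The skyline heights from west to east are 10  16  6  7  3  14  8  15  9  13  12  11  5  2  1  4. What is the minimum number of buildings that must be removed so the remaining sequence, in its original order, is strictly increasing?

11

Fewest deletions = n − (longest strictly increasing subsequence).
i:      1  2  3  4  5  6  7  8  9 10 11 12 13 14 15 16
a[i]:  10 16  6  7  3 14  8 15  9 13 12 11  5  2  1  4
dp:     1  2  1  2  1  3  3  4  4  5  5  5  2  1  1  2
max dp = 5, so deletions = 16 − 5 = 11.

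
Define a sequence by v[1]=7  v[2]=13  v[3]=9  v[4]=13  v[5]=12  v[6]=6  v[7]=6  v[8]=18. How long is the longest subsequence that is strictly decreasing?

Let dp[i] be the longest strictly decreasing subsequence ending at i:
i:      1  2  3  4  5  6  7  8
v[i]:   7 13  9 13 12  6  6 18
dp:     1  1  2  1  2  3  3  1
Maximum is 3.

3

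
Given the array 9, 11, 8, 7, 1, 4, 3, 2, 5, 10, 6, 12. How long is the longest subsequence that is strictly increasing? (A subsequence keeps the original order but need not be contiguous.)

Track the smallest tail for each achievable length (strict):
9 → extends → [9]
11 → extends → [9, 11]
8 → replaces 9 → [8, 11]
7 → replaces 8 → [7, 11]
1 → replaces 7 → [1, 11]
4 → replaces 11 → [1, 4]
3 → replaces 4 → [1, 3]
2 → replaces 3 → [1, 2]
5 → extends → [1, 2, 5]
10 → extends → [1, 2, 5, 10]
6 → replaces 10 → [1, 2, 5, 6]
12 → extends → [1, 2, 5, 6, 12]
Five tails, so the longest strictly increasing subsequence has length 5 (e.g. 1, 4, 5, 10, 12).

5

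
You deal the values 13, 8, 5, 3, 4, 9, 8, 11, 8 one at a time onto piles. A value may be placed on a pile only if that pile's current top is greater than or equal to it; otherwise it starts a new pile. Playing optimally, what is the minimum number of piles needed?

4

Place each on the leftmost legal pile:
13 → new pile 1 (tops now [13])
8 → pile 1 (tops now [8])
5 → pile 1 (tops now [5])
3 → pile 1 (tops now [3])
4 → new pile 2 (tops now [3, 4])
9 → new pile 3 (tops now [3, 4, 9])
8 → pile 3 (tops now [3, 4, 8])
11 → new pile 4 (tops now [3, 4, 8, 11])
8 → pile 3 (tops now [3, 4, 8, 11])
Four piles.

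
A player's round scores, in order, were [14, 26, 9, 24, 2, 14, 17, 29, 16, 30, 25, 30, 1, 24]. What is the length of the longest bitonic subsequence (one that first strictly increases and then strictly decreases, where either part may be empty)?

7

inc[i] = longest strictly increasing subsequence ending at i; dec[i] = longest strictly decreasing subsequence starting at i:
i:      1  2  3  4  5  6  7  8  9 10 11 12 13 14
a[i]:  14 26  9 24  2 14 17 29 16 30 25 30  1 24
inc:    1  2  1  2  1  2  3  4  3  5  4  5  1  4
dec:    4  5  3  4  2  2  3  3  2  3  2  2  1  1
Best peak at i=10 (value 30): inc=5, dec=3, length 5+3−1 = 7.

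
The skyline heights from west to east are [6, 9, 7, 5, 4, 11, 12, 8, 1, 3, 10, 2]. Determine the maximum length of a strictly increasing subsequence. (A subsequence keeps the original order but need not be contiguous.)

4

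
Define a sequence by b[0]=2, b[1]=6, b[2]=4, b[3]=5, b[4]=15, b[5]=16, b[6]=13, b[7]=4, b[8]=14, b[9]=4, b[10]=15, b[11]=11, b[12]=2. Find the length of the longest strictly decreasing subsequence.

4

Let dp[i] be the longest strictly decreasing subsequence ending at i:
i:      0  1  2  3  4  5  6  7  8  9 10 11 12
b[i]:   2  6  4  5 15 16 13  4 14  4 15 11  2
dp:     1  1  2  2  1  1  2  3  2  3  2  3  4
Maximum is 4.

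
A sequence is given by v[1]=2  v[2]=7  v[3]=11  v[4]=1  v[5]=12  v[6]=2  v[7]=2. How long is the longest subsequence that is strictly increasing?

4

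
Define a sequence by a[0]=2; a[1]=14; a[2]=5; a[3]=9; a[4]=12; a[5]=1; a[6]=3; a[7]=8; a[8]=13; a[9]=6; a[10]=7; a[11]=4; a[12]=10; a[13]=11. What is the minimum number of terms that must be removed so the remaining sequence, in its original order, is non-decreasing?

8

Fewest deletions = n − (longest non-decreasing subsequence).
i:      0  1  2  3  4  5  6  7  8  9 10 11 12 13
a[i]:   2 14  5  9 12  1  3  8 13  6  7  4 10 11
dp:     1  2  2  3  4  1  2  3  5  3  4  3  5  6
max dp = 6, so deletions = 14 − 6 = 8.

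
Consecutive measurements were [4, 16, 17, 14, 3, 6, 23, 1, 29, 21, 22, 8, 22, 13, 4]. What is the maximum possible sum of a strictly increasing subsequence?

Let S[i] be the best sum of a strictly increasing subsequence ending at i:
i:      1  2  3  4  5  6  7  8  9 10 11 12 13 14 15
a[i]:   4 16 17 14  3  6 23  1 29 21 22  8 22 13  4
S:      4 20 37 18  3 10 60  1 89 58 80 18 80 31  7
Maximum is 89 (e.g. 4 + 16 + 17 + 23 + 29).

89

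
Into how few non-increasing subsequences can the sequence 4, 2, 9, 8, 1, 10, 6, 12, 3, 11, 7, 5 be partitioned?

4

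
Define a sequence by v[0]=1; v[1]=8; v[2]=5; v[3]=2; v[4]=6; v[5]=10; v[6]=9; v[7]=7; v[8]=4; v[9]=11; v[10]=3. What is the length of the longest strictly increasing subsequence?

5

Track the smallest tail for each achievable length (strict):
1 → extends → [1]
8 → extends → [1, 8]
5 → replaces 8 → [1, 5]
2 → replaces 5 → [1, 2]
6 → extends → [1, 2, 6]
10 → extends → [1, 2, 6, 10]
9 → replaces 10 → [1, 2, 6, 9]
7 → replaces 9 → [1, 2, 6, 7]
4 → replaces 6 → [1, 2, 4, 7]
11 → extends → [1, 2, 4, 7, 11]
3 → replaces 4 → [1, 2, 3, 7, 11]
Five tails, so the longest strictly increasing subsequence has length 5 (e.g. 1, 5, 6, 10, 11).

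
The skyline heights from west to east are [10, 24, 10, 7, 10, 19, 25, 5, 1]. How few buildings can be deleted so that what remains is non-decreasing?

Fewest deletions = n − (longest non-decreasing subsequence).
i:      1  2  3  4  5  6  7  8  9
a[i]:  10 24 10  7 10 19 25  5  1
dp:     1  2  2  1  3  4  5  1  1
max dp = 5, so deletions = 9 − 5 = 4.

4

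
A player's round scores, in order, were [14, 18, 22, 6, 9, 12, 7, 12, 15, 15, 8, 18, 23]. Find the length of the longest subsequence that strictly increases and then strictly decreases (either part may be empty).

inc[i] = longest strictly increasing subsequence ending at i; dec[i] = longest strictly decreasing subsequence starting at i:
i:      1  2  3  4  5  6  7  8  9 10 11 12 13
a[i]:  14 18 22  6  9 12  7 12 15 15  8 18 23
inc:    1  2  3  1  2  3  2  3  4  4  3  5  6
dec:    3  3  3  1  2  2  1  2  2  2  1  1  1
Best peak at i=13 (value 23): inc=6, dec=1, length 6+1−1 = 6.

6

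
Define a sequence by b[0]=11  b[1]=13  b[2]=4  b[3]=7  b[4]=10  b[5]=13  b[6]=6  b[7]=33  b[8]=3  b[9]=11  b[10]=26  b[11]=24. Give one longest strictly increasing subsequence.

4, 7, 10, 13, 33

Patience tails give the LIS length; then backtrack through the dp parents:
11 → extends → [11]
13 → extends → [11, 13]
4 → replaces 11 → [4, 13]
7 → replaces 13 → [4, 7]
10 → extends → [4, 7, 10]
13 → extends → [4, 7, 10, 13]
6 → replaces 7 → [4, 6, 10, 13]
33 → extends → [4, 6, 10, 13, 33]
3 → replaces 4 → [3, 6, 10, 13, 33]
11 → replaces 13 → [3, 6, 10, 11, 33]
26 → replaces 33 → [3, 6, 10, 11, 26]
24 → replaces 26 → [3, 6, 10, 11, 24]
Length 5; one witness is 4, 7, 10, 13, 33.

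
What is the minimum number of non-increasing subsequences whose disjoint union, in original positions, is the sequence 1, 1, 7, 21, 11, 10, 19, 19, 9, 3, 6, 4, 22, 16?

5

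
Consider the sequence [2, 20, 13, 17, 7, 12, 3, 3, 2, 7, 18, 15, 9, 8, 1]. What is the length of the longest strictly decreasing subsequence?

6

Let dp[i] be the longest strictly decreasing subsequence ending at i:
i:      1  2  3  4  5  6  7  8  9 10 11 12 13 14 15
a[i]:   2 20 13 17  7 12  3  3  2  7 18 15  9  8  1
dp:     1  1  2  2  3  3  4  4  5  4  2  3  4  5  6
Maximum is 6.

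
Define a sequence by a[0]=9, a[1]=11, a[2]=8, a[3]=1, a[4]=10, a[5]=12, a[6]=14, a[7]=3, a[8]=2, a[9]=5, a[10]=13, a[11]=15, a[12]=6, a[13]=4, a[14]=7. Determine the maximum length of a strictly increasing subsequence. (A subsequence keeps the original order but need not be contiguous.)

5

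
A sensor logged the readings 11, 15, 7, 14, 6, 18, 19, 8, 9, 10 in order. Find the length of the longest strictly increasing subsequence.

Track the smallest tail for each achievable length (strict):
11 → extends → [11]
15 → extends → [11, 15]
7 → replaces 11 → [7, 15]
14 → replaces 15 → [7, 14]
6 → replaces 7 → [6, 14]
18 → extends → [6, 14, 18]
19 → extends → [6, 14, 18, 19]
8 → replaces 14 → [6, 8, 18, 19]
9 → replaces 18 → [6, 8, 9, 19]
10 → replaces 19 → [6, 8, 9, 10]
Four tails, so the longest strictly increasing subsequence has length 4 (e.g. 11, 15, 18, 19).

4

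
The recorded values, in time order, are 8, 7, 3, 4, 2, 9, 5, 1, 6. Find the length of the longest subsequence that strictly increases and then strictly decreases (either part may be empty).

inc[i] = longest strictly increasing subsequence ending at i; dec[i] = longest strictly decreasing subsequence starting at i:
i:     1 2 3 4 5 6 7 8 9
a[i]:  8 7 3 4 2 9 5 1 6
inc:   1 1 1 2 1 3 3 1 4
dec:   5 4 3 3 2 3 2 1 1
Best peak at i=1 (value 8): inc=1, dec=5, length 1+5−1 = 5.

5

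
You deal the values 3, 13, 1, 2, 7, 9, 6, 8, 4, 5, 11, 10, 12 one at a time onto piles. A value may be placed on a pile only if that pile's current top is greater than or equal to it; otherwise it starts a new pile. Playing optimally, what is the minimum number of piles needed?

Place each on the leftmost legal pile:
3 → new pile 1 (tops now [3])
13 → new pile 2 (tops now [3, 13])
1 → pile 1 (tops now [1, 13])
2 → pile 2 (tops now [1, 2])
7 → new pile 3 (tops now [1, 2, 7])
9 → new pile 4 (tops now [1, 2, 7, 9])
6 → pile 3 (tops now [1, 2, 6, 9])
8 → pile 4 (tops now [1, 2, 6, 8])
4 → pile 3 (tops now [1, 2, 4, 8])
5 → pile 4 (tops now [1, 2, 4, 5])
11 → new pile 5 (tops now [1, 2, 4, 5, 11])
10 → pile 5 (tops now [1, 2, 4, 5, 10])
12 → new pile 6 (tops now [1, 2, 4, 5, 10, 12])
Six piles.

6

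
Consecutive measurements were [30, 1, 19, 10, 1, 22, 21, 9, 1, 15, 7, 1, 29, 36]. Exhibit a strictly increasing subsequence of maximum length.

1, 19, 22, 29, 36

Patience tails give the LIS length; then backtrack through the dp parents:
30 → extends → [30]
1 → replaces 30 → [1]
19 → extends → [1, 19]
10 → replaces 19 → [1, 10]
1 → already a tail → [1, 10]
22 → extends → [1, 10, 22]
21 → replaces 22 → [1, 10, 21]
9 → replaces 10 → [1, 9, 21]
1 → already a tail → [1, 9, 21]
15 → replaces 21 → [1, 9, 15]
7 → replaces 9 → [1, 7, 15]
1 → already a tail → [1, 7, 15]
29 → extends → [1, 7, 15, 29]
36 → extends → [1, 7, 15, 29, 36]
Length 5; one witness is 1, 19, 22, 29, 36.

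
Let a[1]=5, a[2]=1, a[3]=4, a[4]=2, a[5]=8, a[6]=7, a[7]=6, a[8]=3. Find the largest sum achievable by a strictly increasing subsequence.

13

Let S[i] be the best sum of a strictly increasing subsequence ending at i:
i:      1  2  3  4  5  6  7  8
a[i]:   5  1  4  2  8  7  6  3
S:      5  1  5  3 13 12 11  6
Maximum is 13 (e.g. 1 + 4 + 8).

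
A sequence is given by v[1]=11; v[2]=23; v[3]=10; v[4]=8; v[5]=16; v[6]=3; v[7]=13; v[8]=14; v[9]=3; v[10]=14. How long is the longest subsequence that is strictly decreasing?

Let dp[i] be the longest strictly decreasing subsequence ending at i:
i:      1  2  3  4  5  6  7  8  9 10
v[i]:  11 23 10  8 16  3 13 14  3 14
dp:     1  1  2  3  2  4  3  3  4  3
Maximum is 4.

4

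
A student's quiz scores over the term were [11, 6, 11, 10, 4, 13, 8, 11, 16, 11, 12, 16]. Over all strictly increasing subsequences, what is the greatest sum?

55

Let S[i] be the best sum of a strictly increasing subsequence ending at i:
i:      1  2  3  4  5  6  7  8  9 10 11 12
a[i]:  11  6 11 10  4 13  8 11 16 11 12 16
S:     11  6 17 16  4 30 14 27 46 27 39 55
Maximum is 55 (e.g. 6 + 10 + 11 + 12 + 16).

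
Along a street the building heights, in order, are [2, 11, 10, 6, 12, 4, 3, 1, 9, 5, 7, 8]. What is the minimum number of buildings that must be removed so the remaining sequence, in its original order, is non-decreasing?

7

Fewest deletions = n − (longest non-decreasing subsequence).
i:      1  2  3  4  5  6  7  8  9 10 11 12
a[i]:   2 11 10  6 12  4  3  1  9  5  7  8
dp:     1  2  2  2  3  2  2  1  3  3  4  5
max dp = 5, so deletions = 12 − 5 = 7.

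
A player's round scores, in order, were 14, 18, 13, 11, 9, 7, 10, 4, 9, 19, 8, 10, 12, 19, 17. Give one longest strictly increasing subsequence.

7, 9, 10, 12, 19

Patience tails give the LIS length; then backtrack through the dp parents:
14 → extends → [14]
18 → extends → [14, 18]
13 → replaces 14 → [13, 18]
11 → replaces 13 → [11, 18]
9 → replaces 11 → [9, 18]
7 → replaces 9 → [7, 18]
10 → replaces 18 → [7, 10]
4 → replaces 7 → [4, 10]
9 → replaces 10 → [4, 9]
19 → extends → [4, 9, 19]
8 → replaces 9 → [4, 8, 19]
10 → replaces 19 → [4, 8, 10]
12 → extends → [4, 8, 10, 12]
19 → extends → [4, 8, 10, 12, 19]
17 → replaces 19 → [4, 8, 10, 12, 17]
Length 5; one witness is 7, 9, 10, 12, 19.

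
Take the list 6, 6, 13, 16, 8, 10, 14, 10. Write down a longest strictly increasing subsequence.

6, 8, 10, 14

Patience tails give the LIS length; then backtrack through the dp parents:
6 → extends → [6]
6 → already a tail → [6]
13 → extends → [6, 13]
16 → extends → [6, 13, 16]
8 → replaces 13 → [6, 8, 16]
10 → replaces 16 → [6, 8, 10]
14 → extends → [6, 8, 10, 14]
10 → already a tail → [6, 8, 10, 14]
Length 4; one witness is 6, 8, 10, 14.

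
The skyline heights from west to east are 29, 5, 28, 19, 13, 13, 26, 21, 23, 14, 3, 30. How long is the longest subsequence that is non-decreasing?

6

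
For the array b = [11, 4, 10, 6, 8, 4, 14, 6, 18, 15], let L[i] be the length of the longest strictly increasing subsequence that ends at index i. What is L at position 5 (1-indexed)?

3

dp[i] = 1 + max{dp[j] : j<i, b[j]<b[i]} (or 1 if no such j):
i:      1  2  3  4  5  6  7  8  9 10
b[i]:  11  4 10  6  8  4 14  6 18 15
dp:     1  1  2  2  3  1  4  2  5  5
At index 5 the value is 3.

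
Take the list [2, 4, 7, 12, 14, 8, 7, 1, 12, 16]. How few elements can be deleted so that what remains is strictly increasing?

4

Fewest deletions = n − (longest strictly increasing subsequence).
i:      1  2  3  4  5  6  7  8  9 10
a[i]:   2  4  7 12 14  8  7  1 12 16
dp:     1  2  3  4  5  4  3  1  5  6
max dp = 6, so deletions = 10 − 6 = 4.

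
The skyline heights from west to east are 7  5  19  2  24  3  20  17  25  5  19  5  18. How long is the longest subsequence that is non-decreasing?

Track the smallest tail for each achievable length (allowing ties):
7 → extends → [7]
5 → replaces 7 → [5]
19 → extends → [5, 19]
2 → replaces 5 → [2, 19]
24 → extends → [2, 19, 24]
3 → replaces 19 → [2, 3, 24]
20 → replaces 24 → [2, 3, 20]
17 → replaces 20 → [2, 3, 17]
25 → extends → [2, 3, 17, 25]
5 → replaces 17 → [2, 3, 5, 25]
19 → replaces 25 → [2, 3, 5, 19]
5 → replaces 19 → [2, 3, 5, 5]
18 → extends → [2, 3, 5, 5, 18]
Five tails, so the longest non-decreasing subsequence has length 5 (e.g. 2, 3, 5, 5, 18).

5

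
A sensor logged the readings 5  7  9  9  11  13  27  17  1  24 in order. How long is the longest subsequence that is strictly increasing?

7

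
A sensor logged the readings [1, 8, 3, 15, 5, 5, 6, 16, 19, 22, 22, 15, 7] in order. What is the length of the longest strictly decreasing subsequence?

Negate each value so 'decreasing' becomes 'increasing', then run patience tails on the negated sequence:
-1 → extends → [-1]
-8 → replaces -1 → [-8]
-3 → extends → [-8, -3]
-15 → replaces -8 → [-15, -3]
-5 → replaces -3 → [-15, -5]
-5 → already a tail → [-15, -5]
-6 → replaces -5 → [-15, -6]
-16 → replaces -15 → [-16, -6]
-19 → replaces -16 → [-19, -6]
-22 → replaces -19 → [-22, -6]
-22 → already a tail → [-22, -6]
-15 → replaces -6 → [-22, -15]
-7 → extends → [-22, -15, -7]
Three tails, so the longest strictly decreasing subsequence of the original has length 3.

3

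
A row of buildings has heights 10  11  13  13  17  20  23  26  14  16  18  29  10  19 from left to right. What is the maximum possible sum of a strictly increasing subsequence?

Let S[i] be the best sum of a strictly increasing subsequence ending at i:
i:       1   2   3   4   5   6   7   8   9  10  11  12  13  14
a[i]:   10  11  13  13  17  20  23  26  14  16  18  29  10  19
S:      10  21  34  34  51  71  94 120  48  64  82 149  10 101
Maximum is 149 (e.g. 10 + 11 + 13 + 17 + 20 + 23 + 26 + 29).

149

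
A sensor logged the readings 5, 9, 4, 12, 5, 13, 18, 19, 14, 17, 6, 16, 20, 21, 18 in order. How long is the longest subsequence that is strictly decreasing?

3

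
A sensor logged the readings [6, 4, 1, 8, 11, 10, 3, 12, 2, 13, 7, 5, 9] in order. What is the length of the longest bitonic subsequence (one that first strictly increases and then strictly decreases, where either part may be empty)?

7

inc[i] = longest strictly increasing subsequence ending at i; dec[i] = longest strictly decreasing subsequence starting at i:
i:      1  2  3  4  5  6  7  8  9 10 11 12 13
a[i]:   6  4  1  8 11 10  3 12  2 13  7  5  9
inc:    1  1  1  2  3  3  2  4  2  5  3  3  4
dec:    4  3  1  3  4  3  2  3  1  3  2  1  1
Best peak at i=10 (value 13): inc=5, dec=3, length 5+3−1 = 7.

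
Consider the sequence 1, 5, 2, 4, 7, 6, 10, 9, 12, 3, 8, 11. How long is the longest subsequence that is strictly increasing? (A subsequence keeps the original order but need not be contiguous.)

Track the smallest tail for each achievable length (strict):
1 → extends → [1]
5 → extends → [1, 5]
2 → replaces 5 → [1, 2]
4 → extends → [1, 2, 4]
7 → extends → [1, 2, 4, 7]
6 → replaces 7 → [1, 2, 4, 6]
10 → extends → [1, 2, 4, 6, 10]
9 → replaces 10 → [1, 2, 4, 6, 9]
12 → extends → [1, 2, 4, 6, 9, 12]
3 → replaces 4 → [1, 2, 3, 6, 9, 12]
8 → replaces 9 → [1, 2, 3, 6, 8, 12]
11 → replaces 12 → [1, 2, 3, 6, 8, 11]
Six tails, so the longest strictly increasing subsequence has length 6 (e.g. 1, 2, 4, 7, 10, 12).

6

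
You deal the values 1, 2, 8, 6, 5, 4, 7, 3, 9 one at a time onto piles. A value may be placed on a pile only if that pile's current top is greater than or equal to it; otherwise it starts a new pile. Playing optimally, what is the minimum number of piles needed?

5

Place each on the leftmost legal pile:
1 → new pile 1 (tops now [1])
2 → new pile 2 (tops now [1, 2])
8 → new pile 3 (tops now [1, 2, 8])
6 → pile 3 (tops now [1, 2, 6])
5 → pile 3 (tops now [1, 2, 5])
4 → pile 3 (tops now [1, 2, 4])
7 → new pile 4 (tops now [1, 2, 4, 7])
3 → pile 3 (tops now [1, 2, 3, 7])
9 → new pile 5 (tops now [1, 2, 3, 7, 9])
Five piles.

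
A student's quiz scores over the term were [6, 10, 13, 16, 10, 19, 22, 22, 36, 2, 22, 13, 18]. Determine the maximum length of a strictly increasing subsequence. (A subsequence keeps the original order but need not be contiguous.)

7

Track the smallest tail for each achievable length (strict):
6 → extends → [6]
10 → extends → [6, 10]
13 → extends → [6, 10, 13]
16 → extends → [6, 10, 13, 16]
10 → already a tail → [6, 10, 13, 16]
19 → extends → [6, 10, 13, 16, 19]
22 → extends → [6, 10, 13, 16, 19, 22]
22 → already a tail → [6, 10, 13, 16, 19, 22]
36 → extends → [6, 10, 13, 16, 19, 22, 36]
2 → replaces 6 → [2, 10, 13, 16, 19, 22, 36]
22 → already a tail → [2, 10, 13, 16, 19, 22, 36]
13 → already a tail → [2, 10, 13, 16, 19, 22, 36]
18 → replaces 19 → [2, 10, 13, 16, 18, 22, 36]
Seven tails, so the longest strictly increasing subsequence has length 7 (e.g. 6, 10, 13, 16, 19, 22, 36).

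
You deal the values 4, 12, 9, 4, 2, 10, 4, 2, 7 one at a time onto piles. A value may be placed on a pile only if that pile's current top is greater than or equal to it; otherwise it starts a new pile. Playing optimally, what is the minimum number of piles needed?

3

Place each on the leftmost legal pile:
4 → new pile 1 (tops now [4])
12 → new pile 2 (tops now [4, 12])
9 → pile 2 (tops now [4, 9])
4 → pile 1 (tops now [4, 9])
2 → pile 1 (tops now [2, 9])
10 → new pile 3 (tops now [2, 9, 10])
4 → pile 2 (tops now [2, 4, 10])
2 → pile 1 (tops now [2, 4, 10])
7 → pile 3 (tops now [2, 4, 7])
Three piles.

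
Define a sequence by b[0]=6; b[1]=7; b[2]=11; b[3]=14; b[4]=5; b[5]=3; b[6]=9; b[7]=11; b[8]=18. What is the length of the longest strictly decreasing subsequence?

3

Negate each value so 'decreasing' becomes 'increasing', then run patience tails on the negated sequence:
-6 → extends → [-6]
-7 → replaces -6 → [-7]
-11 → replaces -7 → [-11]
-14 → replaces -11 → [-14]
-5 → extends → [-14, -5]
-3 → extends → [-14, -5, -3]
-9 → replaces -5 → [-14, -9, -3]
-11 → replaces -9 → [-14, -11, -3]
-18 → replaces -14 → [-18, -11, -3]
Three tails, so the longest strictly decreasing subsequence of the original has length 3.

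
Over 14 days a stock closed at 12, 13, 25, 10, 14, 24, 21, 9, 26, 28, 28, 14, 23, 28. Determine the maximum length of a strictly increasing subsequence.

Let dp[i] be the length of the longest such subsequence ending at index i:
i:      1  2  3  4  5  6  7  8  9 10 11 12 13 14
a[i]:  12 13 25 10 14 24 21  9 26 28 28 14 23 28
dp:     1  2  3  1  3  4  4  1  5  6  6  3  5  6
Maximum dp value is 6.

6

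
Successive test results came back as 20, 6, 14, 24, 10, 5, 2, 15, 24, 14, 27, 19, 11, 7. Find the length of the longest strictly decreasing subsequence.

Negate each value so 'decreasing' becomes 'increasing', then run patience tails on the negated sequence:
-20 → extends → [-20]
-6 → extends → [-20, -6]
-14 → replaces -6 → [-20, -14]
-24 → replaces -20 → [-24, -14]
-10 → extends → [-24, -14, -10]
-5 → extends → [-24, -14, -10, -5]
-2 → extends → [-24, -14, -10, -5, -2]
-15 → replaces -14 → [-24, -15, -10, -5, -2]
-24 → already a tail → [-24, -15, -10, -5, -2]
-14 → replaces -10 → [-24, -15, -14, -5, -2]
-27 → replaces -24 → [-27, -15, -14, -5, -2]
-19 → replaces -15 → [-27, -19, -14, -5, -2]
-11 → replaces -5 → [-27, -19, -14, -11, -2]
-7 → replaces -2 → [-27, -19, -14, -11, -7]
Five tails, so the longest strictly decreasing subsequence of the original has length 5.

5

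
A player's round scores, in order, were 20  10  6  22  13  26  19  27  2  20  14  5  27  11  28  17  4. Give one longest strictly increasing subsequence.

Patience tails give the LIS length; then backtrack through the dp parents:
20 → extends → [20]
10 → replaces 20 → [10]
6 → replaces 10 → [6]
22 → extends → [6, 22]
13 → replaces 22 → [6, 13]
26 → extends → [6, 13, 26]
19 → replaces 26 → [6, 13, 19]
27 → extends → [6, 13, 19, 27]
2 → replaces 6 → [2, 13, 19, 27]
20 → replaces 27 → [2, 13, 19, 20]
14 → replaces 19 → [2, 13, 14, 20]
5 → replaces 13 → [2, 5, 14, 20]
27 → extends → [2, 5, 14, 20, 27]
11 → replaces 14 → [2, 5, 11, 20, 27]
28 → extends → [2, 5, 11, 20, 27, 28]
17 → replaces 20 → [2, 5, 11, 17, 27, 28]
4 → replaces 5 → [2, 4, 11, 17, 27, 28]
Length 6; one witness is 10, 13, 19, 20, 27, 28.

10, 13, 19, 20, 27, 28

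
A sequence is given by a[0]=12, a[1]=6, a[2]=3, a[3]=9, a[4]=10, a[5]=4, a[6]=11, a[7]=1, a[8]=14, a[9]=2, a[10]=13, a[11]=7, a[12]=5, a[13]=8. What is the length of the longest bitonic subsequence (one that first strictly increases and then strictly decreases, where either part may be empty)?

inc[i] = longest strictly increasing subsequence ending at i; dec[i] = longest strictly decreasing subsequence starting at i:
i:      0  1  2  3  4  5  6  7  8  9 10 11 12 13
a[i]:  12  6  3  9 10  4 11  1 14  2 13  7  5  8
inc:    1  1  1  2  3  2  4  1  5  2  5  3  3  4
dec:    4  3  2  3  3  2  3  1  4  1  3  2  1  1
Best peak at i=8 (value 14): inc=5, dec=4, length 5+4−1 = 8.

8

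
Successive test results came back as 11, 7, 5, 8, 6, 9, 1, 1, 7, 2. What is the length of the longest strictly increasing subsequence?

Let dp[i] be the length of the longest such subsequence ending at index i:
i:      1  2  3  4  5  6  7  8  9 10
a[i]:  11  7  5  8  6  9  1  1  7  2
dp:     1  1  1  2  2  3  1  1  3  2
Maximum dp value is 3.

3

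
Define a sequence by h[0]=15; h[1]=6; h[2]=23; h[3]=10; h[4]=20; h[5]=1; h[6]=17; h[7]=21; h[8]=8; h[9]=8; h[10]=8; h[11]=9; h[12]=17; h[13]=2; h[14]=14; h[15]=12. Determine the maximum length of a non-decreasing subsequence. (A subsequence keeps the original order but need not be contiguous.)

6

Track the smallest tail for each achievable length (allowing ties):
15 → extends → [15]
6 → replaces 15 → [6]
23 → extends → [6, 23]
10 → replaces 23 → [6, 10]
20 → extends → [6, 10, 20]
1 → replaces 6 → [1, 10, 20]
17 → replaces 20 → [1, 10, 17]
21 → extends → [1, 10, 17, 21]
8 → replaces 10 → [1, 8, 17, 21]
8 → replaces 17 → [1, 8, 8, 21]
8 → replaces 21 → [1, 8, 8, 8]
9 → extends → [1, 8, 8, 8, 9]
17 → extends → [1, 8, 8, 8, 9, 17]
2 → replaces 8 → [1, 2, 8, 8, 9, 17]
14 → replaces 17 → [1, 2, 8, 8, 9, 14]
12 → replaces 14 → [1, 2, 8, 8, 9, 12]
Six tails, so the longest non-decreasing subsequence has length 6 (e.g. 6, 8, 8, 8, 9, 17).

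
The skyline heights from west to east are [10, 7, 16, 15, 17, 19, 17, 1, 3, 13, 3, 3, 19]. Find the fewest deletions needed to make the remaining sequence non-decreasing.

Fewest deletions = n − (longest non-decreasing subsequence).
Patience tails:
10 → extends → [10]
7 → replaces 10 → [7]
16 → extends → [7, 16]
15 → replaces 16 → [7, 15]
17 → extends → [7, 15, 17]
19 → extends → [7, 15, 17, 19]
17 → replaces 19 → [7, 15, 17, 17]
1 → replaces 7 → [1, 15, 17, 17]
3 → replaces 15 → [1, 3, 17, 17]
13 → replaces 17 → [1, 3, 13, 17]
3 → replaces 13 → [1, 3, 3, 17]
3 → replaces 17 → [1, 3, 3, 3]
19 → extends → [1, 3, 3, 3, 19]
Longest non-decreasing subsequence has length 5, so deletions = 13 − 5 = 8.

8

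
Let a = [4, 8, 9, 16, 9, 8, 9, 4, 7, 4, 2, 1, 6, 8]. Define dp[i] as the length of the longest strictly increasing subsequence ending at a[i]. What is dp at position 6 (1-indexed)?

2

dp[i] = 1 + max{dp[j] : j<i, a[j]<a[i]} (or 1 if no such j):
i:      1  2  3  4  5  6  7  8  9 10 11 12 13 14
a[i]:   4  8  9 16  9  8  9  4  7  4  2  1  6  8
dp:     1  2  3  4  3  2  3  1  2  1  1  1  2  3
At index 6 the value is 2.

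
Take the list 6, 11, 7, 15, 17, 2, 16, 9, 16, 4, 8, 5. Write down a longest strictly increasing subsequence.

Patience tails give the LIS length; then backtrack through the dp parents:
6 → extends → [6]
11 → extends → [6, 11]
7 → replaces 11 → [6, 7]
15 → extends → [6, 7, 15]
17 → extends → [6, 7, 15, 17]
2 → replaces 6 → [2, 7, 15, 17]
16 → replaces 17 → [2, 7, 15, 16]
9 → replaces 15 → [2, 7, 9, 16]
16 → already a tail → [2, 7, 9, 16]
4 → replaces 7 → [2, 4, 9, 16]
8 → replaces 9 → [2, 4, 8, 16]
5 → replaces 8 → [2, 4, 5, 16]
Length 4; one witness is 6, 11, 15, 17.

6, 11, 15, 17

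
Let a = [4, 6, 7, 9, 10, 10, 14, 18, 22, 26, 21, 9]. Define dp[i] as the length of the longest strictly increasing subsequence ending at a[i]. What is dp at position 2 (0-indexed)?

3

dp[i] = 1 + max{dp[j] : j<i, a[j]<a[i]} (or 1 if no such j):
i:      0  1  2  3  4  5  6  7  8  9 10 11
a[i]:   4  6  7  9 10 10 14 18 22 26 21  9
dp:     1  2  3  4  5  5  6  7  8  9  8  4
At index 2 the value is 3.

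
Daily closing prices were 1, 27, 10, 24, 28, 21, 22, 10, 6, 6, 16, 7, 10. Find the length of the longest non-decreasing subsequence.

5

Let dp[i] be the length of the longest such subsequence ending at index i:
i:      1  2  3  4  5  6  7  8  9 10 11 12 13
a[i]:   1 27 10 24 28 21 22 10  6  6 16  7 10
dp:     1  2  2  3  4  3  4  3  2  3  4  4  5
Maximum dp value is 5.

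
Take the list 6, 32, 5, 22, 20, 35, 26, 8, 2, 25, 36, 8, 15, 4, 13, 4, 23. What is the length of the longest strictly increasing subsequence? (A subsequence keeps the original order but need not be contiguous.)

Track the smallest tail for each achievable length (strict):
6 → extends → [6]
32 → extends → [6, 32]
5 → replaces 6 → [5, 32]
22 → replaces 32 → [5, 22]
20 → replaces 22 → [5, 20]
35 → extends → [5, 20, 35]
26 → replaces 35 → [5, 20, 26]
8 → replaces 20 → [5, 8, 26]
2 → replaces 5 → [2, 8, 26]
25 → replaces 26 → [2, 8, 25]
36 → extends → [2, 8, 25, 36]
8 → already a tail → [2, 8, 25, 36]
15 → replaces 25 → [2, 8, 15, 36]
4 → replaces 8 → [2, 4, 15, 36]
13 → replaces 15 → [2, 4, 13, 36]
4 → already a tail → [2, 4, 13, 36]
23 → replaces 36 → [2, 4, 13, 23]
Four tails, so the longest strictly increasing subsequence has length 4 (e.g. 6, 32, 35, 36).

4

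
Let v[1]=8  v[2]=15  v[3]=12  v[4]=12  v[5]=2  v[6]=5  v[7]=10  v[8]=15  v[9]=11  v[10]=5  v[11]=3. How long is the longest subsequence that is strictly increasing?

4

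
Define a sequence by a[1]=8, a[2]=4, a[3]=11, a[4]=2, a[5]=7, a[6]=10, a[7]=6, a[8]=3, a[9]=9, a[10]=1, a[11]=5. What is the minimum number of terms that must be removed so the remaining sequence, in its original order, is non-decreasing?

Fewest deletions = n − (longest non-decreasing subsequence).
Patience tails:
8 → extends → [8]
4 → replaces 8 → [4]
11 → extends → [4, 11]
2 → replaces 4 → [2, 11]
7 → replaces 11 → [2, 7]
10 → extends → [2, 7, 10]
6 → replaces 7 → [2, 6, 10]
3 → replaces 6 → [2, 3, 10]
9 → replaces 10 → [2, 3, 9]
1 → replaces 2 → [1, 3, 9]
5 → replaces 9 → [1, 3, 5]
Longest non-decreasing subsequence has length 3, so deletions = 11 − 3 = 8.

8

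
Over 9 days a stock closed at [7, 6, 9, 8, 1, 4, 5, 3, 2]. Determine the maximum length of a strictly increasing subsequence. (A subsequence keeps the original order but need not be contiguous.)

3

Let dp[i] be the length of the longest such subsequence ending at index i:
i:     1 2 3 4 5 6 7 8 9
a[i]:  7 6 9 8 1 4 5 3 2
dp:    1 1 2 2 1 2 3 2 2
Maximum dp value is 3.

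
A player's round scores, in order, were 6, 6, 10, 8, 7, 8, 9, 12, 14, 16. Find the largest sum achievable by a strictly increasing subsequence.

Let S[i] be the best sum of a strictly increasing subsequence ending at i:
i:      1  2  3  4  5  6  7  8  9 10
a[i]:   6  6 10  8  7  8  9 12 14 16
S:      6  6 16 14 13 21 30 42 56 72
Maximum is 72 (e.g. 6 + 7 + 8 + 9 + 12 + 14 + 16).

72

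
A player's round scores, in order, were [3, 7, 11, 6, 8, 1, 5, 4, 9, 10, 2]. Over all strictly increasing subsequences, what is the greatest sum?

37

Let S[i] be the best sum of a strictly increasing subsequence ending at i:
i:      1  2  3  4  5  6  7  8  9 10 11
a[i]:   3  7 11  6  8  1  5  4  9 10  2
S:      3 10 21  9 18  1  8  7 27 37  3
Maximum is 37 (e.g. 3 + 7 + 8 + 9 + 10).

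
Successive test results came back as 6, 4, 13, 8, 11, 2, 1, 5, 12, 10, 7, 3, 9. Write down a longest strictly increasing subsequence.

6, 8, 11, 12

Patience tails give the LIS length; then backtrack through the dp parents:
6 → extends → [6]
4 → replaces 6 → [4]
13 → extends → [4, 13]
8 → replaces 13 → [4, 8]
11 → extends → [4, 8, 11]
2 → replaces 4 → [2, 8, 11]
1 → replaces 2 → [1, 8, 11]
5 → replaces 8 → [1, 5, 11]
12 → extends → [1, 5, 11, 12]
10 → replaces 11 → [1, 5, 10, 12]
7 → replaces 10 → [1, 5, 7, 12]
3 → replaces 5 → [1, 3, 7, 12]
9 → replaces 12 → [1, 3, 7, 9]
Length 4; one witness is 6, 8, 11, 12.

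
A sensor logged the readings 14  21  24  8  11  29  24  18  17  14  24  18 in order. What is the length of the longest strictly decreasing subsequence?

5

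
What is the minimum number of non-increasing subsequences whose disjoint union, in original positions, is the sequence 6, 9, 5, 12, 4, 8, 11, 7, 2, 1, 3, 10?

3

Place each on the leftmost legal pile:
6 → new pile 1 (tops now [6])
9 → new pile 2 (tops now [6, 9])
5 → pile 1 (tops now [5, 9])
12 → new pile 3 (tops now [5, 9, 12])
4 → pile 1 (tops now [4, 9, 12])
8 → pile 2 (tops now [4, 8, 12])
11 → pile 3 (tops now [4, 8, 11])
7 → pile 2 (tops now [4, 7, 11])
2 → pile 1 (tops now [2, 7, 11])
1 → pile 1 (tops now [1, 7, 11])
3 → pile 2 (tops now [1, 3, 11])
10 → pile 3 (tops now [1, 3, 10])
Three piles.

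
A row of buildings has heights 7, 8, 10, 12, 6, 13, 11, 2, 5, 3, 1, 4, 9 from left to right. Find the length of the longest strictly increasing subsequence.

Track the smallest tail for each achievable length (strict):
7 → extends → [7]
8 → extends → [7, 8]
10 → extends → [7, 8, 10]
12 → extends → [7, 8, 10, 12]
6 → replaces 7 → [6, 8, 10, 12]
13 → extends → [6, 8, 10, 12, 13]
11 → replaces 12 → [6, 8, 10, 11, 13]
2 → replaces 6 → [2, 8, 10, 11, 13]
5 → replaces 8 → [2, 5, 10, 11, 13]
3 → replaces 5 → [2, 3, 10, 11, 13]
1 → replaces 2 → [1, 3, 10, 11, 13]
4 → replaces 10 → [1, 3, 4, 11, 13]
9 → replaces 11 → [1, 3, 4, 9, 13]
Five tails, so the longest strictly increasing subsequence has length 5 (e.g. 7, 8, 10, 12, 13).

5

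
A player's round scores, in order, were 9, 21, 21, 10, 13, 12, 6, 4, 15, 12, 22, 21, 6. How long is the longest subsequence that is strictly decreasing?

Negate each value so 'decreasing' becomes 'increasing', then run patience tails on the negated sequence:
-9 → extends → [-9]
-21 → replaces -9 → [-21]
-21 → already a tail → [-21]
-10 → extends → [-21, -10]
-13 → replaces -10 → [-21, -13]
-12 → extends → [-21, -13, -12]
-6 → extends → [-21, -13, -12, -6]
-4 → extends → [-21, -13, -12, -6, -4]
-15 → replaces -13 → [-21, -15, -12, -6, -4]
-12 → already a tail → [-21, -15, -12, -6, -4]
-22 → replaces -21 → [-22, -15, -12, -6, -4]
-21 → replaces -15 → [-22, -21, -12, -6, -4]
-6 → already a tail → [-22, -21, -12, -6, -4]
Five tails, so the longest strictly decreasing subsequence of the original has length 5.

5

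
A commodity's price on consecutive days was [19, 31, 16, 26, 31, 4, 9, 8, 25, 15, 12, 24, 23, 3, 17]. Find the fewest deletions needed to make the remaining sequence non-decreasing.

Fewest deletions = n − (longest non-decreasing subsequence).
i:      1  2  3  4  5  6  7  8  9 10 11 12 13 14 15
a[i]:  19 31 16 26 31  4  9  8 25 15 12 24 23  3 17
dp:     1  2  1  2  3  1  2  2  3  3  3  4  4  1  4
max dp = 4, so deletions = 15 − 4 = 11.

11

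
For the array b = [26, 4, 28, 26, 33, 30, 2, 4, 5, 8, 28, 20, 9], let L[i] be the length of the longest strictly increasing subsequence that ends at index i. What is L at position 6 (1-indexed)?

dp[i] = 1 + max{dp[j] : j<i, b[j]<b[i]} (or 1 if no such j):
i:      1  2  3  4  5  6  7  8  9 10 11 12 13
b[i]:  26  4 28 26 33 30  2  4  5  8 28 20  9
dp:     1  1  2  2  3  3  1  2  3  4  5  5  5
At index 6 the value is 3.

3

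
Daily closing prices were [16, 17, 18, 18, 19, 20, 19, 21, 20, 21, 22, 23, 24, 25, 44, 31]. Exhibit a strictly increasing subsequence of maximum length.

16, 17, 18, 19, 20, 21, 22, 23, 24, 25, 44

Patience tails give the LIS length; then backtrack through the dp parents:
16 → extends → [16]
17 → extends → [16, 17]
18 → extends → [16, 17, 18]
18 → already a tail → [16, 17, 18]
19 → extends → [16, 17, 18, 19]
20 → extends → [16, 17, 18, 19, 20]
19 → already a tail → [16, 17, 18, 19, 20]
21 → extends → [16, 17, 18, 19, 20, 21]
20 → already a tail → [16, 17, 18, 19, 20, 21]
21 → already a tail → [16, 17, 18, 19, 20, 21]
22 → extends → [16, 17, 18, 19, 20, 21, 22]
23 → extends → [16, 17, 18, 19, 20, 21, 22, 23]
24 → extends → [16, 17, 18, 19, 20, 21, 22, 23, 24]
25 → extends → [16, 17, 18, 19, 20, 21, 22, 23, 24, 25]
44 → extends → [16, 17, 18, 19, 20, 21, 22, 23, 24, 25, 44]
31 → replaces 44 → [16, 17, 18, 19, 20, 21, 22, 23, 24, 25, 31]
Length 11; one witness is 16, 17, 18, 19, 20, 21, 22, 23, 24, 25, 44.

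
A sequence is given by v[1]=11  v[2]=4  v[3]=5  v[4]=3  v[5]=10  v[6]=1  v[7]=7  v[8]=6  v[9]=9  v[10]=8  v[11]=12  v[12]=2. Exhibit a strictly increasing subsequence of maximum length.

Patience tails give the LIS length; then backtrack through the dp parents:
11 → extends → [11]
4 → replaces 11 → [4]
5 → extends → [4, 5]
3 → replaces 4 → [3, 5]
10 → extends → [3, 5, 10]
1 → replaces 3 → [1, 5, 10]
7 → replaces 10 → [1, 5, 7]
6 → replaces 7 → [1, 5, 6]
9 → extends → [1, 5, 6, 9]
8 → replaces 9 → [1, 5, 6, 8]
12 → extends → [1, 5, 6, 8, 12]
2 → replaces 5 → [1, 2, 6, 8, 12]
Length 5; one witness is 4, 5, 7, 9, 12.

4, 5, 7, 9, 12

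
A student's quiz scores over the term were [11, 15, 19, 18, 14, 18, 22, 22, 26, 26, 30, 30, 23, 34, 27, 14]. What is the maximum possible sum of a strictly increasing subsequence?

Let S[i] be the best sum of a strictly increasing subsequence ending at i:
i:       1   2   3   4   5   6   7   8   9  10  11  12  13  14  15  16
a[i]:   11  15  19  18  14  18  22  22  26  26  30  30  23  34  27  14
S:      11  26  45  44  25  44  67  67  93  93 123 123  90 157 120  25
Maximum is 157 (e.g. 11 + 15 + 19 + 22 + 26 + 30 + 34).

157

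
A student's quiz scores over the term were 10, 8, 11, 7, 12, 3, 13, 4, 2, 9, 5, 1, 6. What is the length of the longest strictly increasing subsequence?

4

Track the smallest tail for each achievable length (strict):
10 → extends → [10]
8 → replaces 10 → [8]
11 → extends → [8, 11]
7 → replaces 8 → [7, 11]
12 → extends → [7, 11, 12]
3 → replaces 7 → [3, 11, 12]
13 → extends → [3, 11, 12, 13]
4 → replaces 11 → [3, 4, 12, 13]
2 → replaces 3 → [2, 4, 12, 13]
9 → replaces 12 → [2, 4, 9, 13]
5 → replaces 9 → [2, 4, 5, 13]
1 → replaces 2 → [1, 4, 5, 13]
6 → replaces 13 → [1, 4, 5, 6]
Four tails, so the longest strictly increasing subsequence has length 4 (e.g. 10, 11, 12, 13).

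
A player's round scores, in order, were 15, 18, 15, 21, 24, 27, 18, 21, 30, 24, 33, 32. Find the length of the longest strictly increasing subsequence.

Track the smallest tail for each achievable length (strict):
15 → extends → [15]
18 → extends → [15, 18]
15 → already a tail → [15, 18]
21 → extends → [15, 18, 21]
24 → extends → [15, 18, 21, 24]
27 → extends → [15, 18, 21, 24, 27]
18 → already a tail → [15, 18, 21, 24, 27]
21 → already a tail → [15, 18, 21, 24, 27]
30 → extends → [15, 18, 21, 24, 27, 30]
24 → already a tail → [15, 18, 21, 24, 27, 30]
33 → extends → [15, 18, 21, 24, 27, 30, 33]
32 → replaces 33 → [15, 18, 21, 24, 27, 30, 32]
Seven tails, so the longest strictly increasing subsequence has length 7 (e.g. 15, 18, 21, 24, 27, 30, 33).

7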